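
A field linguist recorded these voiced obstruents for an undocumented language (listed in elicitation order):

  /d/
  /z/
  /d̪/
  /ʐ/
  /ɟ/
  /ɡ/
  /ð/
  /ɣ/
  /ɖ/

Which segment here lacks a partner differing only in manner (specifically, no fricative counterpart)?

Dental: /d̪/ ~ /ð/
Alveolar: /d/ ~ /z/
Retroflex: /ɖ/ ~ /ʐ/
Velar: /ɡ/ ~ /ɣ/
Palatal: only /ɟ/ (stop); no fricative partner.
So /ɟ/ is the unpaired segment.

/ɟ/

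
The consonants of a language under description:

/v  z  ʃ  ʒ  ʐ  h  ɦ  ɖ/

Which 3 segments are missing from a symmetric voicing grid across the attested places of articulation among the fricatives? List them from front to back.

/f/, /s/, /ʂ/

Voiceless: /ʃ/ (postalveolar), /h/ (glottal).
Voiced: /v/ (labiodental), /z/ (alveolar), /ʒ/ (postalveolar), /ʐ/ (retroflex), /ɦ/ (glottal).
Gaps, from front to back: labiodental lacks voiceless (/f/); alveolar lacks voiceless (/s/); retroflex lacks voiceless (/ʂ/).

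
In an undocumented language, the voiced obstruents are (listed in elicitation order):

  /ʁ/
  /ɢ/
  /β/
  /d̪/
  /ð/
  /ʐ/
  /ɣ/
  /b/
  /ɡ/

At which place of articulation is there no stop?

retroflex

bilabial: stop /b/, fricative /β/.
dental: stop /d̪/, fricative /ð/.
retroflex: stop —, fricative /ʐ/.
velar: stop /ɡ/, fricative /ɣ/.
uvular: stop /ɢ/, fricative /ʁ/.
Every place of articulation has a stop member except retroflex, where /ɖ/ would be expected.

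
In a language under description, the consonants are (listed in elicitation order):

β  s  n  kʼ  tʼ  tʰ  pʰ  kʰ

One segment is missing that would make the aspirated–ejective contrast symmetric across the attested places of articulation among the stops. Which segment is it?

/pʼ/

place of articulation  aspirated  ejective
bilabial          pʰ        —       
alveolar          tʰ        tʼ      
velar             kʰ        kʼ      
The bilabial row has no ejective member, so the gap is the ejective bilabial stop /pʼ/.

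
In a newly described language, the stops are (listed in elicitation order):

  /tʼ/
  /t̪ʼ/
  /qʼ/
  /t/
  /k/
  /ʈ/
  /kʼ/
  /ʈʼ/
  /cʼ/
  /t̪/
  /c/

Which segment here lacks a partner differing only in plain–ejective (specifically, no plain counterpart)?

/qʼ/

Dental: /t̪/ ~ /t̪ʼ/
Alveolar: /t/ ~ /tʼ/
Retroflex: /ʈ/ ~ /ʈʼ/
Palatal: /c/ ~ /cʼ/
Velar: /k/ ~ /kʼ/
Uvular: only /qʼ/ (ejective); no plain partner.
So /qʼ/ is the unpaired segment.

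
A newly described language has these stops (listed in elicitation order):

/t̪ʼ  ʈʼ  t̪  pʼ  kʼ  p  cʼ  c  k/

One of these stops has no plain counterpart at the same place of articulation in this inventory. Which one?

Bilabial: /p/ ~ /pʼ/
Dental: /t̪/ ~ /t̪ʼ/
Palatal: /c/ ~ /cʼ/
Velar: /k/ ~ /kʼ/
Retroflex: only /ʈʼ/ (ejective); no plain partner.
So /ʈʼ/ is the unpaired segment.

/ʈʼ/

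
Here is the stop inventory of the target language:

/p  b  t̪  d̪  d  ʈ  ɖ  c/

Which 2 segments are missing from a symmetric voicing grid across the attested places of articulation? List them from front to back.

/t/, /ɟ/

bilabial: voiceless /p/, voiced /b/.
dental: voiceless /t̪/, voiced /d̪/.
alveolar: voiceless —, voiced /d/.
retroflex: voiceless /ʈ/, voiced /ɖ/.
palatal: voiceless /c/, voiced —.
Gaps, from front to back: alveolar lacks voiceless (/t/); palatal lacks voiced (/ɟ/).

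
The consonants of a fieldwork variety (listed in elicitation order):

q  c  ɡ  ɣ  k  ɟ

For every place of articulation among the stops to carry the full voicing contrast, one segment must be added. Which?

place of articulation  voiceless  voiced  
palatal           c         ɟ       
velar             k         ɡ       
uvular            q         —       
The uvular row has no voiced member, so the gap is the voiced uvular stop /ɢ/.

/ɢ/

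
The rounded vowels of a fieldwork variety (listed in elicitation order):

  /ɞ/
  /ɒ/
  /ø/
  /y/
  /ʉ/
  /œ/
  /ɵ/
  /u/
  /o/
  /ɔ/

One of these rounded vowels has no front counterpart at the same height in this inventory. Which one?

/ɒ/

High: /y/ ~ /ʉ/ ~ /u/
High-mid: /ø/ ~ /ɵ/ ~ /o/
Low-mid: /œ/ ~ /ɞ/ ~ /ɔ/
Low: only /ɒ/ (back); no front partner.
So /ɒ/ is the unpaired segment.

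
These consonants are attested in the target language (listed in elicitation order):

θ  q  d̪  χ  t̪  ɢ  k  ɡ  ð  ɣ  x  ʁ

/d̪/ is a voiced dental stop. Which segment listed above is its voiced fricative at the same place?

The voiced fricative at the same place is a voiced dental fricative — in this inventory, /ð/.

/ð/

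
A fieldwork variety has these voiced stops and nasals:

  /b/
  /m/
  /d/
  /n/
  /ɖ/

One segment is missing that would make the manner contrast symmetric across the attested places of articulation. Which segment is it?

bilabial: oral stop /b/, nasal /m/.
alveolar: oral stop /d/, nasal /n/.
retroflex: oral stop /ɖ/, nasal —.
The retroflex row has no nasal member, so the gap is the retroflex nasal /ɳ/.

/ɳ/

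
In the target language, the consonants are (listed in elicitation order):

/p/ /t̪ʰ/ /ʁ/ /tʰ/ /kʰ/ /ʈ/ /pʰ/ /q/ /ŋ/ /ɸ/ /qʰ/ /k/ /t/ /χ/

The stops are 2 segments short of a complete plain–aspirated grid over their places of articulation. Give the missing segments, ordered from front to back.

Plain: /p/ (bilabial), /t/ (alveolar), /ʈ/ (retroflex), /k/ (velar), /q/ (uvular).
Aspirated: /pʰ/ (bilabial), /t̪ʰ/ (dental), /tʰ/ (alveolar), /kʰ/ (velar), /qʰ/ (uvular).
Gaps, from front to back: dental lacks plain (/t̪/); retroflex lacks aspirated (/ʈʰ/).

/t̪/, /ʈʰ/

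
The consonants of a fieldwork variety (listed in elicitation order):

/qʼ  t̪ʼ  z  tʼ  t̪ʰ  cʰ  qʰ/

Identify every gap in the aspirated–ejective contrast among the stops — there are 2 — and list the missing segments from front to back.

Aspirated: /t̪ʰ/ (dental), /cʰ/ (palatal), /qʰ/ (uvular).
Ejective: /t̪ʼ/ (dental), /tʼ/ (alveolar), /qʼ/ (uvular).
Gaps, from front to back: alveolar lacks aspirated (/tʰ/); palatal lacks ejective (/cʼ/).

/tʰ/, /cʼ/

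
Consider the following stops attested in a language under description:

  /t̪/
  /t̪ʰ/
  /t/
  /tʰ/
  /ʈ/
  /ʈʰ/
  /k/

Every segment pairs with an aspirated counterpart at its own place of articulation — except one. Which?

/k/

Dental: /t̪/ ~ /t̪ʰ/
Alveolar: /t/ ~ /tʰ/
Retroflex: /ʈ/ ~ /ʈʰ/
Velar: only /k/ (plain); no aspirated partner.
So /k/ is the unpaired segment.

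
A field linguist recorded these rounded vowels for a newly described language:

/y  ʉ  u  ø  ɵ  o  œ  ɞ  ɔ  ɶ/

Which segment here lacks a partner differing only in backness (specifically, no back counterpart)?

High: /y/ ~ /ʉ/ ~ /u/
High-mid: /ø/ ~ /ɵ/ ~ /o/
Low-mid: /œ/ ~ /ɞ/ ~ /ɔ/
Low: only /ɶ/ (front); no back partner.
So /ɶ/ is the unpaired segment.

/ɶ/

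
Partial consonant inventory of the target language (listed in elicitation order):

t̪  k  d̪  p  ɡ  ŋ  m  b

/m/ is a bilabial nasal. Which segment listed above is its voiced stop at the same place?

The voiced stop at the same place is a voiced bilabial stop — in this inventory, /b/.

/b/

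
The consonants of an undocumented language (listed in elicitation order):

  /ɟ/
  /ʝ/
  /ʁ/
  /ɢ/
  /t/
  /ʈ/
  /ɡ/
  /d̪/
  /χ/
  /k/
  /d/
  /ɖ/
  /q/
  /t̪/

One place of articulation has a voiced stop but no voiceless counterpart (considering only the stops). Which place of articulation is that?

Voiceless: /t̪/ (dental), /t/ (alveolar), /ʈ/ (retroflex), /k/ (velar), /q/ (uvular).
Voiced: /d̪/ (dental), /d/ (alveolar), /ɖ/ (retroflex), /ɟ/ (palatal), /ɡ/ (velar), /ɢ/ (uvular).
Every place of articulation has a voiceless member except palatal, where /c/ would be expected.

palatal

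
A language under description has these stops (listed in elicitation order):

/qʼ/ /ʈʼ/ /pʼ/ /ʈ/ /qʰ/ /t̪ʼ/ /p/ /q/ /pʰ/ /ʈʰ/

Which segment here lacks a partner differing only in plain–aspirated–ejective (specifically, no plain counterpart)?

Bilabial: /p/ ~ /pʰ/ ~ /pʼ/
Retroflex: /ʈ/ ~ /ʈʰ/ ~ /ʈʼ/
Uvular: /q/ ~ /qʰ/ ~ /qʼ/
Dental: only /t̪ʼ/ (ejective); no plain partner.
So /t̪ʼ/ is the unpaired segment.

/t̪ʼ/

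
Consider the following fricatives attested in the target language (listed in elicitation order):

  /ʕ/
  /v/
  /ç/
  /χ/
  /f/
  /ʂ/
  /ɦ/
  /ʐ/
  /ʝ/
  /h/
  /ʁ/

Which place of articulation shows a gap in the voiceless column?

place of articulation  voiceless  voiced  
labiodental       f         v       
retroflex         ʂ         ʐ       
palatal           ç         ʝ       
uvular            χ         ʁ       
pharyngeal        —         ʕ       
glottal           h         ɦ       
Every place of articulation has a voiceless member except pharyngeal, where /ħ/ would be expected.

pharyngeal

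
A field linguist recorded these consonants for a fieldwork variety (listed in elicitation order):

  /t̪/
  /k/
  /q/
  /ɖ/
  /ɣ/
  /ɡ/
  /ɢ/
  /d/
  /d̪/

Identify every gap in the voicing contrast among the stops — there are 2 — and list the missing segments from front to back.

/t/, /ʈ/

dental: voiceless /t̪/, voiced /d̪/.
alveolar: voiceless —, voiced /d/.
retroflex: voiceless —, voiced /ɖ/.
velar: voiceless /k/, voiced /ɡ/.
uvular: voiceless /q/, voiced /ɢ/.
Gaps, from front to back: alveolar lacks voiceless (/t/); retroflex lacks voiceless (/ʈ/).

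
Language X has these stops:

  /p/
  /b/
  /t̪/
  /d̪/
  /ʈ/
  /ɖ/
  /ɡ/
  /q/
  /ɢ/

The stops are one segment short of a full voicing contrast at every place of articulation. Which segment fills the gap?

/k/

bilabial: voiceless /p/, voiced /b/.
dental: voiceless /t̪/, voiced /d̪/.
retroflex: voiceless /ʈ/, voiced /ɖ/.
velar: voiceless —, voiced /ɡ/.
uvular: voiceless /q/, voiced /ɢ/.
The velar row has no voiceless member, so the gap is the voiceless velar stop /k/.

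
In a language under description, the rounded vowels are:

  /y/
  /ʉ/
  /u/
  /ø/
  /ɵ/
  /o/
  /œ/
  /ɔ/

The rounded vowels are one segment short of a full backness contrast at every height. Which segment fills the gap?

height            front     central   back    
high              y         ʉ         u       
high-mid          ø         ɵ         o       
low-mid           œ         —         ɔ       
The low-mid row has no central member, so the gap is the low-mid central rounded vowel /ɞ/.

/ɞ/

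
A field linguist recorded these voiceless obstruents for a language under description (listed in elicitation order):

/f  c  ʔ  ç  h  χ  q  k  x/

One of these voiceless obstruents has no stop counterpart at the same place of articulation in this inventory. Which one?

Palatal: /c/ ~ /ç/
Velar: /k/ ~ /x/
Uvular: /q/ ~ /χ/
Glottal: /ʔ/ ~ /h/
Labiodental: only /f/ (fricative); no stop partner.
So /f/ is the unpaired segment.

/f/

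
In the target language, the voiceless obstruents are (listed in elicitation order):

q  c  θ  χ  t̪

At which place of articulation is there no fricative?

palatal

dental: stop /t̪/, fricative /θ/.
palatal: stop /c/, fricative —.
uvular: stop /q/, fricative /χ/.
Every place of articulation has a fricative member except palatal, where /ç/ would be expected.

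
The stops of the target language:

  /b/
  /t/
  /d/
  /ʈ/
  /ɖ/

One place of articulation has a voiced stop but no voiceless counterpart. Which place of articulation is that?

place of articulation  voiceless  voiced  
bilabial          —         b       
alveolar          t         d       
retroflex         ʈ         ɖ       
Every place of articulation has a voiceless member except bilabial, where /p/ would be expected.

bilabial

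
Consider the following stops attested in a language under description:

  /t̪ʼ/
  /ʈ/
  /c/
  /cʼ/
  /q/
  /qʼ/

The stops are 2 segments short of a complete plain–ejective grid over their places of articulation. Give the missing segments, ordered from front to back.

Plain: /ʈ/ (retroflex), /c/ (palatal), /q/ (uvular).
Ejective: /t̪ʼ/ (dental), /cʼ/ (palatal), /qʼ/ (uvular).
Gaps, from front to back: dental lacks plain (/t̪/); retroflex lacks ejective (/ʈʼ/).

/t̪/, /ʈʼ/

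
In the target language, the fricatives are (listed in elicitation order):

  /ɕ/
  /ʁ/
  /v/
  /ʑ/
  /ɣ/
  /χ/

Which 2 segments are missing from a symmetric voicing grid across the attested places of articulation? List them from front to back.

/f/, /x/

place of articulation  voiceless  voiced  
labiodental       —         v       
alveolo-palatal   ɕ         ʑ       
velar             —         ɣ       
uvular            χ         ʁ       
Gaps, from front to back: labiodental lacks voiceless (/f/); velar lacks voiceless (/x/).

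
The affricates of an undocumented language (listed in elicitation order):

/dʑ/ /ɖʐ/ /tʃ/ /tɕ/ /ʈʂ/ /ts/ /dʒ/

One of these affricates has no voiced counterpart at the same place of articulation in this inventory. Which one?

/ts/

Postalveolar: /tʃ/ ~ /dʒ/
Retroflex: /ʈʂ/ ~ /ɖʐ/
Alveolo-palatal: /tɕ/ ~ /dʑ/
Alveolar: only /ts/ (voiceless); no voiced partner.
So /ts/ is the unpaired segment.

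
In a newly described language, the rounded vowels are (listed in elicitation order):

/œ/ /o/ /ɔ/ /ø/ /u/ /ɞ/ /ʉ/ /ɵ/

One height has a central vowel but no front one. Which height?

Front: /ø/ (high-mid), /œ/ (low-mid).
Central: /ʉ/ (high), /ɵ/ (high-mid), /ɞ/ (low-mid).
Back: /u/ (high), /o/ (high-mid), /ɔ/ (low-mid).
Every height has a front member except high, where /y/ would be expected.

high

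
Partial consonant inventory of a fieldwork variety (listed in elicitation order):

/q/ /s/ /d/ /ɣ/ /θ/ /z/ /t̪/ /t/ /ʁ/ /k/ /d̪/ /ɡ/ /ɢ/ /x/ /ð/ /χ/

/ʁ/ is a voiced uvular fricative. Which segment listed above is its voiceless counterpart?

The voiceless counterpart is a voiceless uvular fricative — in this inventory, /χ/.

/χ/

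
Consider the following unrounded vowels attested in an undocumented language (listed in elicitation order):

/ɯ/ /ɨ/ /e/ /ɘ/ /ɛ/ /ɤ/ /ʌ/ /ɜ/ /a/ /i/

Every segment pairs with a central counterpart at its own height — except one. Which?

/a/

High: /i/ ~ /ɨ/ ~ /ɯ/
High-mid: /e/ ~ /ɘ/ ~ /ɤ/
Low-mid: /ɛ/ ~ /ɜ/ ~ /ʌ/
Low: only /a/ (front); no central partner.
So /a/ is the unpaired segment.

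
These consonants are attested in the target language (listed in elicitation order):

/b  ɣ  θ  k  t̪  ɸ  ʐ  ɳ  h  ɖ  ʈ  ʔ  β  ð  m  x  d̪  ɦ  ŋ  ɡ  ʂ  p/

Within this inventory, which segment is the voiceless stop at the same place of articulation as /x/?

/x/ is a voiceless velar fricative.
The voiceless stop at the same place is a voiceless velar stop — in this inventory, /k/.

/k/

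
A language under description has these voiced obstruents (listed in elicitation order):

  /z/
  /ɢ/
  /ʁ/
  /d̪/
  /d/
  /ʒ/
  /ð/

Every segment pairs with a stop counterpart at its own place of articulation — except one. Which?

/ʒ/

Dental: /d̪/ ~ /ð/
Alveolar: /d/ ~ /z/
Uvular: /ɢ/ ~ /ʁ/
Postalveolar: only /ʒ/ (fricative); no stop partner.
So /ʒ/ is the unpaired segment.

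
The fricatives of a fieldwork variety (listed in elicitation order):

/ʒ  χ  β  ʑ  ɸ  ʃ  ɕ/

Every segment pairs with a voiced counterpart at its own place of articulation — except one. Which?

Bilabial: /ɸ/ ~ /β/
Postalveolar: /ʃ/ ~ /ʒ/
Alveolo-palatal: /ɕ/ ~ /ʑ/
Uvular: only /χ/ (voiceless); no voiced partner.
So /χ/ is the unpaired segment.

/χ/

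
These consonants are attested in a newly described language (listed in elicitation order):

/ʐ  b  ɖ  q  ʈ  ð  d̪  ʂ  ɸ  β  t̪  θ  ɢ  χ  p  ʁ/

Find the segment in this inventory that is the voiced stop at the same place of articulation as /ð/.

/ð/ is a voiced dental fricative.
The voiced stop at the same place is a voiced dental stop — in this inventory, /d̪/.

/d̪/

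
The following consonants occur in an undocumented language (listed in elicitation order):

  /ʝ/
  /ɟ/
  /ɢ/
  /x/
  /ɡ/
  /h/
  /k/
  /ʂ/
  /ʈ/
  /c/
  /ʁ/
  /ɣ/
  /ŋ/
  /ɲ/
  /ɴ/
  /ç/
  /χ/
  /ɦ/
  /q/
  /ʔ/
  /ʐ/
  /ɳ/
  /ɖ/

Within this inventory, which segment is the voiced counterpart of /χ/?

/χ/ is a voiceless uvular fricative.
The voiced counterpart is a voiced uvular fricative — in this inventory, /ʁ/.

/ʁ/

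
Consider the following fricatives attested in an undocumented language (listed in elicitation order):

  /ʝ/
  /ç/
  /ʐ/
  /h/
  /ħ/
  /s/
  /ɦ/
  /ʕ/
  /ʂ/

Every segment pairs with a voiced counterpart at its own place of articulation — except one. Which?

/s/

Retroflex: /ʂ/ ~ /ʐ/
Palatal: /ç/ ~ /ʝ/
Pharyngeal: /ħ/ ~ /ʕ/
Glottal: /h/ ~ /ɦ/
Alveolar: only /s/ (voiceless); no voiced partner.
So /s/ is the unpaired segment.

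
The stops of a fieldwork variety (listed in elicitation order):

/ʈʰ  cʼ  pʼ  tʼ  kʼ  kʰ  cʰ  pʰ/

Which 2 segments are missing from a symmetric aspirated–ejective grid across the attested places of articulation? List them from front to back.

/tʰ/, /ʈʼ/

Aspirated: /pʰ/ (bilabial), /ʈʰ/ (retroflex), /cʰ/ (palatal), /kʰ/ (velar).
Ejective: /pʼ/ (bilabial), /tʼ/ (alveolar), /cʼ/ (palatal), /kʼ/ (velar).
Gaps, from front to back: alveolar lacks aspirated (/tʰ/); retroflex lacks ejective (/ʈʼ/).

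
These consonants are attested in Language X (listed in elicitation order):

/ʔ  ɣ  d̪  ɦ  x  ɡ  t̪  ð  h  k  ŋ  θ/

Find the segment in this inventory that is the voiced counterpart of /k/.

/ɡ/

/k/ is a voiceless velar stop.
The voiced counterpart is a voiced velar stop — in this inventory, /ɡ/.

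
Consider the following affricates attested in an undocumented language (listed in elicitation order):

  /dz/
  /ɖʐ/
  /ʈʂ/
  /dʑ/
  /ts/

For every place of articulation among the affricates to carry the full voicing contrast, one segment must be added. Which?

place of articulation  voiceless  voiced  
alveolar          ts        dz      
retroflex         ʈʂ        ɖʐ      
alveolo-palatal   —         dʑ      
The alveolo-palatal row has no voiceless member, so the gap is the voiceless alveolo-palatal affricate /tɕ/.

/tɕ/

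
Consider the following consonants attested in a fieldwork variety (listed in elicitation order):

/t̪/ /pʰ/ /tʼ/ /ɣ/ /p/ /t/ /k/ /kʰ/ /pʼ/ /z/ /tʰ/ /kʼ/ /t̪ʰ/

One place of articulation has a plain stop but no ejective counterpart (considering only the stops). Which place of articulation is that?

bilabial: plain /p/, aspirated /pʰ/, ejective /pʼ/.
dental: plain /t̪/, aspirated /t̪ʰ/, ejective —.
alveolar: plain /t/, aspirated /tʰ/, ejective /tʼ/.
velar: plain /k/, aspirated /kʰ/, ejective /kʼ/.
Every place of articulation has an ejective member except dental, where /t̪ʼ/ would be expected.

dental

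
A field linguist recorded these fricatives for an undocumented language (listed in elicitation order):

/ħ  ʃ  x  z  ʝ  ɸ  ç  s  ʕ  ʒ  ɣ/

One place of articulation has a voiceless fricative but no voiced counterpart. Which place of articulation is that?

bilabial

Voiceless: /ɸ/ (bilabial), /s/ (alveolar), /ʃ/ (postalveolar), /ç/ (palatal), /x/ (velar), /ħ/ (pharyngeal).
Voiced: /z/ (alveolar), /ʒ/ (postalveolar), /ʝ/ (palatal), /ɣ/ (velar), /ʕ/ (pharyngeal).
Every place of articulation has a voiced member except bilabial, where /β/ would be expected.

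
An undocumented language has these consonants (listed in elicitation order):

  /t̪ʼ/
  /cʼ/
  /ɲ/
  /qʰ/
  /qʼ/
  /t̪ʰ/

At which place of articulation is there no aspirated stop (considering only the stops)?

palatal

Aspirated: /t̪ʰ/ (dental), /qʰ/ (uvular).
Ejective: /t̪ʼ/ (dental), /cʼ/ (palatal), /qʼ/ (uvular).
Every place of articulation has an aspirated member except palatal, where /cʰ/ would be expected.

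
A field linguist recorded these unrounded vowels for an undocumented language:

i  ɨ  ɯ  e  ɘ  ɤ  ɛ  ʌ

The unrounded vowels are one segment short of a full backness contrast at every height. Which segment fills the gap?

/ɜ/

Front: /i/ (high), /e/ (high-mid), /ɛ/ (low-mid).
Central: /ɨ/ (high), /ɘ/ (high-mid).
Back: /ɯ/ (high), /ɤ/ (high-mid), /ʌ/ (low-mid).
The low-mid row has no central member, so the gap is the low-mid central unrounded vowel /ɜ/.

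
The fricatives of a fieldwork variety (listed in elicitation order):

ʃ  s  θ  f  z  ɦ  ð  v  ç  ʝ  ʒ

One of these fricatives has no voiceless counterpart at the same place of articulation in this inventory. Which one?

/ɦ/

Labiodental: /f/ ~ /v/
Dental: /θ/ ~ /ð/
Alveolar: /s/ ~ /z/
Postalveolar: /ʃ/ ~ /ʒ/
Palatal: /ç/ ~ /ʝ/
Glottal: only /ɦ/ (voiced); no voiceless partner.
So /ɦ/ is the unpaired segment.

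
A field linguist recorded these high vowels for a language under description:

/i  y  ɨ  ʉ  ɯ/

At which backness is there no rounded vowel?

front: unrounded /i/, rounded /y/.
central: unrounded /ɨ/, rounded /ʉ/.
back: unrounded /ɯ/, rounded —.
Every backness has a rounded member except back, where /u/ would be expected.

back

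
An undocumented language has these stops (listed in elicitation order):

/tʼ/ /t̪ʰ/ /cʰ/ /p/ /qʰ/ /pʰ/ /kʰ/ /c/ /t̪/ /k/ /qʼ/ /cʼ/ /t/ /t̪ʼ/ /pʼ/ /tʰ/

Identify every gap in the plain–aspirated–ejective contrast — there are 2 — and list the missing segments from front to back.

/kʼ/, /q/

bilabial: plain /p/, aspirated /pʰ/, ejective /pʼ/.
dental: plain /t̪/, aspirated /t̪ʰ/, ejective /t̪ʼ/.
alveolar: plain /t/, aspirated /tʰ/, ejective /tʼ/.
palatal: plain /c/, aspirated /cʰ/, ejective /cʼ/.
velar: plain /k/, aspirated /kʰ/, ejective —.
uvular: plain —, aspirated /qʰ/, ejective /qʼ/.
Gaps, from front to back: velar lacks ejective (/kʼ/); uvular lacks plain (/q/).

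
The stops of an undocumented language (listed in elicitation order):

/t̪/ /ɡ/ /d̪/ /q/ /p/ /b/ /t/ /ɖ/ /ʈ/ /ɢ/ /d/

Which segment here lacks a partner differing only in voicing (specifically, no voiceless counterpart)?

/ɡ/

Bilabial: /p/ ~ /b/
Dental: /t̪/ ~ /d̪/
Alveolar: /t/ ~ /d/
Retroflex: /ʈ/ ~ /ɖ/
Uvular: /q/ ~ /ɢ/
Velar: only /ɡ/ (voiced); no voiceless partner.
So /ɡ/ is the unpaired segment.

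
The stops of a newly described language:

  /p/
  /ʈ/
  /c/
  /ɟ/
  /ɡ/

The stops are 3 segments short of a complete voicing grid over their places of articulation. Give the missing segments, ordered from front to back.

place of articulation  voiceless  voiced  
bilabial          p         —       
retroflex         ʈ         —       
palatal           c         ɟ       
velar             —         ɡ       
Gaps, from front to back: bilabial lacks voiced (/b/); retroflex lacks voiced (/ɖ/); velar lacks voiceless (/k/).

/b/, /ɖ/, /k/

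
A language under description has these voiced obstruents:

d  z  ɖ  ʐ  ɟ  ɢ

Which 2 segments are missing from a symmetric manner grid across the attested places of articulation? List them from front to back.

Stop: /d/ (alveolar), /ɖ/ (retroflex), /ɟ/ (palatal), /ɢ/ (uvular).
Fricative: /z/ (alveolar), /ʐ/ (retroflex).
Gaps, from front to back: palatal lacks fricative (/ʝ/); uvular lacks fricative (/ʁ/).

/ʝ/, /ʁ/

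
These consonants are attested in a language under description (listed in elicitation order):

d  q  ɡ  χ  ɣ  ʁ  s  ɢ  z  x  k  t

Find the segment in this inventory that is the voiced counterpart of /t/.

/d/

/t/ is a voiceless alveolar stop.
The voiced counterpart is a voiced alveolar stop — in this inventory, /d/.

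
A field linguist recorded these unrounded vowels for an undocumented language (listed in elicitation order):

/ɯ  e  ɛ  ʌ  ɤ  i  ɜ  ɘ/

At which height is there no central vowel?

high

Front: /i/ (high), /e/ (high-mid), /ɛ/ (low-mid).
Central: /ɘ/ (high-mid), /ɜ/ (low-mid).
Back: /ɯ/ (high), /ɤ/ (high-mid), /ʌ/ (low-mid).
Every height has a central member except high, where /ɨ/ would be expected.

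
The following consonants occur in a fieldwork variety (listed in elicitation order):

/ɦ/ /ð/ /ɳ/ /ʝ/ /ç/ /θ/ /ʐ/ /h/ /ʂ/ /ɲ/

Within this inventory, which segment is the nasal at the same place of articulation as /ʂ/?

/ʂ/ is a voiceless retroflex fricative.
The nasal at the same place is a retroflex nasal — in this inventory, /ɳ/.

/ɳ/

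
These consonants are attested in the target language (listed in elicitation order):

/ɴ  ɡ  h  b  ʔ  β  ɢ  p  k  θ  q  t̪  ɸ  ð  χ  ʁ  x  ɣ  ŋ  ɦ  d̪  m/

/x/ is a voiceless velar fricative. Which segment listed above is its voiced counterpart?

/ɣ/

The voiced counterpart is a voiced velar fricative — in this inventory, /ɣ/.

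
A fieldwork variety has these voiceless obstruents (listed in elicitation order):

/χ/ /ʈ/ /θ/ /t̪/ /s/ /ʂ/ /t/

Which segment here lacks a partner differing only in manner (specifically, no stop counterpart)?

/χ/

Dental: /t̪/ ~ /θ/
Alveolar: /t/ ~ /s/
Retroflex: /ʈ/ ~ /ʂ/
Uvular: only /χ/ (fricative); no stop partner.
So /χ/ is the unpaired segment.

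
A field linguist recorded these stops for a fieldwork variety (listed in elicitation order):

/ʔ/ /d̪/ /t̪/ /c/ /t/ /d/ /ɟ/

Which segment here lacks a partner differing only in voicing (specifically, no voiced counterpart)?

Dental: /t̪/ ~ /d̪/
Alveolar: /t/ ~ /d/
Palatal: /c/ ~ /ɟ/
Glottal: only /ʔ/ (voiceless); no voiced partner.
So /ʔ/ is the unpaired segment.

/ʔ/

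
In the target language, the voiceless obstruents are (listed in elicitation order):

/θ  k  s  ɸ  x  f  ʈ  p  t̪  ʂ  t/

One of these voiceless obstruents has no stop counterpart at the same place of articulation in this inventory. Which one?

Bilabial: /p/ ~ /ɸ/
Dental: /t̪/ ~ /θ/
Alveolar: /t/ ~ /s/
Retroflex: /ʈ/ ~ /ʂ/
Velar: /k/ ~ /x/
Labiodental: only /f/ (fricative); no stop partner.
So /f/ is the unpaired segment.

/f/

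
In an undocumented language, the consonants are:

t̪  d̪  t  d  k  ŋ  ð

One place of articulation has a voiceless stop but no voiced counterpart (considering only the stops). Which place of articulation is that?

dental: voiceless /t̪/, voiced /d̪/.
alveolar: voiceless /t/, voiced /d/.
velar: voiceless /k/, voiced —.
Every place of articulation has a voiced member except velar, where /ɡ/ would be expected.

velar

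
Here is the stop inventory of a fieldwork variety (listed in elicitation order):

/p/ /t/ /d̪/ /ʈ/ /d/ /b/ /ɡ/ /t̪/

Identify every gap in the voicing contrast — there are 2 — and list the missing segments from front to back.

/ɖ/, /k/

bilabial: voiceless /p/, voiced /b/.
dental: voiceless /t̪/, voiced /d̪/.
alveolar: voiceless /t/, voiced /d/.
retroflex: voiceless /ʈ/, voiced —.
velar: voiceless —, voiced /ɡ/.
Gaps, from front to back: retroflex lacks voiced (/ɖ/); velar lacks voiceless (/k/).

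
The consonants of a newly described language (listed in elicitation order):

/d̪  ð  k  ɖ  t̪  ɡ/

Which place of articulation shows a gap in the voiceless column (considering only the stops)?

retroflex

dental: voiceless /t̪/, voiced /d̪/.
retroflex: voiceless —, voiced /ɖ/.
velar: voiceless /k/, voiced /ɡ/.
Every place of articulation has a voiceless member except retroflex, where /ʈ/ would be expected.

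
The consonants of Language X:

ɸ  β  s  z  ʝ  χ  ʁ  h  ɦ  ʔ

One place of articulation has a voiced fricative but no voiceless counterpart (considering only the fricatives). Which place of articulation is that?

bilabial: voiceless /ɸ/, voiced /β/.
alveolar: voiceless /s/, voiced /z/.
palatal: voiceless —, voiced /ʝ/.
uvular: voiceless /χ/, voiced /ʁ/.
glottal: voiceless /h/, voiced /ɦ/.
Every place of articulation has a voiceless member except palatal, where /ç/ would be expected.

palatal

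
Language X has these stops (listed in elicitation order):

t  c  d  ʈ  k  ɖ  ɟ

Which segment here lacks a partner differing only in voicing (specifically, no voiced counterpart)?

/k/

Alveolar: /t/ ~ /d/
Retroflex: /ʈ/ ~ /ɖ/
Palatal: /c/ ~ /ɟ/
Velar: only /k/ (voiceless); no voiced partner.
So /k/ is the unpaired segment.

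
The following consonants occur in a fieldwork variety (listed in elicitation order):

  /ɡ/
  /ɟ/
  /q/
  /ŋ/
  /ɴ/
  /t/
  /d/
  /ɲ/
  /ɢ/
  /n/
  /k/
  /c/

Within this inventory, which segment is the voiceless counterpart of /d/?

/d/ is a voiced alveolar stop.
The voiceless counterpart is a voiceless alveolar stop — in this inventory, /t/.

/t/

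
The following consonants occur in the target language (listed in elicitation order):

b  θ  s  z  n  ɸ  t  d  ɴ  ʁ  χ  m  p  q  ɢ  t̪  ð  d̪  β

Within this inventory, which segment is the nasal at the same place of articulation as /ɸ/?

/ɸ/ is a voiceless bilabial fricative.
The nasal at the same place is a bilabial nasal — in this inventory, /m/.

/m/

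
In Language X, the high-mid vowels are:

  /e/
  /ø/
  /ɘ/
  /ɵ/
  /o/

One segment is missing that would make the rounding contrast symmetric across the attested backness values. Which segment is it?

/ɤ/

Unrounded: /e/ (front), /ɘ/ (central).
Rounded: /ø/ (front), /ɵ/ (central), /o/ (back).
The back row has no unrounded member, so the gap is the back unrounded vowel /ɤ/.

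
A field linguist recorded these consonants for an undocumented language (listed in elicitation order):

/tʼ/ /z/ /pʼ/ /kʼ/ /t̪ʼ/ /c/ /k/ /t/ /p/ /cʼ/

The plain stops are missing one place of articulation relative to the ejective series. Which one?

dental

bilabial: plain /p/, ejective /pʼ/.
dental: plain —, ejective /t̪ʼ/.
alveolar: plain /t/, ejective /tʼ/.
palatal: plain /c/, ejective /cʼ/.
velar: plain /k/, ejective /kʼ/.
Every place of articulation has a plain member except dental, where /t̪/ would be expected.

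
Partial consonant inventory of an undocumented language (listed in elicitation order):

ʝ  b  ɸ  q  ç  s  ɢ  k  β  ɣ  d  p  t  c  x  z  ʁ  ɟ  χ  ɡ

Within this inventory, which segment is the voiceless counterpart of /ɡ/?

/ɡ/ is a voiced velar stop.
The voiceless counterpart is a voiceless velar stop — in this inventory, /k/.

/k/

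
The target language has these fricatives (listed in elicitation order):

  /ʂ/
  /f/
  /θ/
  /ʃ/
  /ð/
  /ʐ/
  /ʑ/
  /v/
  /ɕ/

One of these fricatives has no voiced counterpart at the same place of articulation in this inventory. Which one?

/ʃ/

Labiodental: /f/ ~ /v/
Dental: /θ/ ~ /ð/
Retroflex: /ʂ/ ~ /ʐ/
Alveolo-palatal: /ɕ/ ~ /ʑ/
Postalveolar: only /ʃ/ (voiceless); no voiced partner.
So /ʃ/ is the unpaired segment.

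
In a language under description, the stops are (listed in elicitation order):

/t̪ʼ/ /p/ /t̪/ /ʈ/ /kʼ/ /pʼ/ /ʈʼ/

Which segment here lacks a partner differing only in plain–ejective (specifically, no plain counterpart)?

/kʼ/

Bilabial: /p/ ~ /pʼ/
Dental: /t̪/ ~ /t̪ʼ/
Retroflex: /ʈ/ ~ /ʈʼ/
Velar: only /kʼ/ (ejective); no plain partner.
So /kʼ/ is the unpaired segment.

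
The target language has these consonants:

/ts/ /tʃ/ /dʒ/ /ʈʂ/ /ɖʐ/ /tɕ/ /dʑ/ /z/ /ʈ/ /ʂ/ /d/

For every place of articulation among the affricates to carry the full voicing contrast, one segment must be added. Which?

/dz/

place of articulation  voiceless  voiced  
alveolar          ts        —       
postalveolar      tʃ        dʒ      
retroflex         ʈʂ        ɖʐ      
alveolo-palatal   tɕ        dʑ      
The alveolar row has no voiced member, so the gap is the voiced alveolar affricate /dz/.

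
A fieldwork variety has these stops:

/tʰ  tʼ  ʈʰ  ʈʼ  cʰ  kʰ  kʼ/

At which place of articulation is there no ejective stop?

palatal

alveolar: aspirated /tʰ/, ejective /tʼ/.
retroflex: aspirated /ʈʰ/, ejective /ʈʼ/.
palatal: aspirated /cʰ/, ejective —.
velar: aspirated /kʰ/, ejective /kʼ/.
Every place of articulation has an ejective member except palatal, where /cʼ/ would be expected.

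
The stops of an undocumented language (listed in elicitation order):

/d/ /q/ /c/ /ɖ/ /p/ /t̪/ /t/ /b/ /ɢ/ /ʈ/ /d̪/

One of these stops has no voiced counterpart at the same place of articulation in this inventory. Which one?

Bilabial: /p/ ~ /b/
Dental: /t̪/ ~ /d̪/
Alveolar: /t/ ~ /d/
Retroflex: /ʈ/ ~ /ɖ/
Uvular: /q/ ~ /ɢ/
Palatal: only /c/ (voiceless); no voiced partner.
So /c/ is the unpaired segment.

/c/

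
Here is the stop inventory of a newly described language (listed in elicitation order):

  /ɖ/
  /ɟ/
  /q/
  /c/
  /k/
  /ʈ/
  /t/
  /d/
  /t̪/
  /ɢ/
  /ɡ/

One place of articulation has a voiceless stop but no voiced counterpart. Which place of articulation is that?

dental

place of articulation  voiceless  voiced  
dental            t̪        —       
alveolar          t         d       
retroflex         ʈ         ɖ       
palatal           c         ɟ       
velar             k         ɡ       
uvular            q         ɢ       
Every place of articulation has a voiced member except dental, where /d̪/ would be expected.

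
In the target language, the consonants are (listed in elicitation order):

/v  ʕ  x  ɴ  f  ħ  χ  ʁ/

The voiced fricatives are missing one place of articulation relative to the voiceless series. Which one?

velar

labiodental: voiceless /f/, voiced /v/.
velar: voiceless /x/, voiced —.
uvular: voiceless /χ/, voiced /ʁ/.
pharyngeal: voiceless /ħ/, voiced /ʕ/.
Every place of articulation has a voiced member except velar, where /ɣ/ would be expected.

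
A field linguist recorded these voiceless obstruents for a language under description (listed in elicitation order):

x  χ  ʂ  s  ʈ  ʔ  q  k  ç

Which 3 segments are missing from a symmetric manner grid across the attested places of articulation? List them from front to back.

alveolar: stop —, fricative /s/.
retroflex: stop /ʈ/, fricative /ʂ/.
palatal: stop —, fricative /ç/.
velar: stop /k/, fricative /x/.
uvular: stop /q/, fricative /χ/.
glottal: stop /ʔ/, fricative —.
Gaps, from front to back: alveolar lacks stop (/t/); palatal lacks stop (/c/); glottal lacks fricative (/h/).

/t/, /c/, /h/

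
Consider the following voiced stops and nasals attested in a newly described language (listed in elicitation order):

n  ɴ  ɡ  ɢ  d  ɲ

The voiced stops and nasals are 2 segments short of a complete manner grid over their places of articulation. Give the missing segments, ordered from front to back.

alveolar: oral stop /d/, nasal /n/.
palatal: oral stop —, nasal /ɲ/.
velar: oral stop /ɡ/, nasal —.
uvular: oral stop /ɢ/, nasal /ɴ/.
Gaps, from front to back: palatal lacks oral stop (/ɟ/); velar lacks nasal (/ŋ/).

/ɟ/, /ŋ/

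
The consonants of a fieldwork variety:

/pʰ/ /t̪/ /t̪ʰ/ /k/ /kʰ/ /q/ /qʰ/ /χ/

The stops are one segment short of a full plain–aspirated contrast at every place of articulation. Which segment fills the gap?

Plain: /t̪/ (dental), /k/ (velar), /q/ (uvular).
Aspirated: /pʰ/ (bilabial), /t̪ʰ/ (dental), /kʰ/ (velar), /qʰ/ (uvular).
The bilabial row has no plain member, so the gap is the plain bilabial stop /p/.

/p/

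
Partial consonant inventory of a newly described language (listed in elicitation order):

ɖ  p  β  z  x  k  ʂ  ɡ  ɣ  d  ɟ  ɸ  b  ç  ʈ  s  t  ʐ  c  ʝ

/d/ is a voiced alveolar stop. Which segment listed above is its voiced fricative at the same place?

The voiced fricative at the same place is a voiced alveolar fricative — in this inventory, /z/.

/z/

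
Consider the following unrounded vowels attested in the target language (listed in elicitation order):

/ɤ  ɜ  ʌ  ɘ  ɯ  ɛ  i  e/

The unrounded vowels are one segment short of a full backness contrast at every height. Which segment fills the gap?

/ɨ/

Front: /i/ (high), /e/ (high-mid), /ɛ/ (low-mid).
Central: /ɘ/ (high-mid), /ɜ/ (low-mid).
Back: /ɯ/ (high), /ɤ/ (high-mid), /ʌ/ (low-mid).
The high row has no central member, so the gap is the high central unrounded vowel /ɨ/.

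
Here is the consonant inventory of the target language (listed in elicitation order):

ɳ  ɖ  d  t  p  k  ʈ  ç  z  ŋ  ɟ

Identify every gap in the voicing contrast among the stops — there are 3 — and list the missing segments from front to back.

/b/, /c/, /ɡ/

bilabial: voiceless /p/, voiced —.
alveolar: voiceless /t/, voiced /d/.
retroflex: voiceless /ʈ/, voiced /ɖ/.
palatal: voiceless —, voiced /ɟ/.
velar: voiceless /k/, voiced —.
Gaps, from front to back: bilabial lacks voiced (/b/); palatal lacks voiceless (/c/); velar lacks voiced (/ɡ/).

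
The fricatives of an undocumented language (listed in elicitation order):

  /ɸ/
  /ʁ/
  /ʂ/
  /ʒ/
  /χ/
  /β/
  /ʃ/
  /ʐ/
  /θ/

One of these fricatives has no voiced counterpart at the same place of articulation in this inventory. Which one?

Bilabial: /ɸ/ ~ /β/
Postalveolar: /ʃ/ ~ /ʒ/
Retroflex: /ʂ/ ~ /ʐ/
Uvular: /χ/ ~ /ʁ/
Dental: only /θ/ (voiceless); no voiced partner.
So /θ/ is the unpaired segment.

/θ/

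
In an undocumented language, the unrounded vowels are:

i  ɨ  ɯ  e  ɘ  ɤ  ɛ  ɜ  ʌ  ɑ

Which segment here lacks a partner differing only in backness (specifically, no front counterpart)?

/ɑ/

High: /i/ ~ /ɨ/ ~ /ɯ/
High-mid: /e/ ~ /ɘ/ ~ /ɤ/
Low-mid: /ɛ/ ~ /ɜ/ ~ /ʌ/
Low: only /ɑ/ (back); no front partner.
So /ɑ/ is the unpaired segment.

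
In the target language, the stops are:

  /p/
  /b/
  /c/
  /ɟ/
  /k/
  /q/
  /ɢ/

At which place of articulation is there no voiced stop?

place of articulation  voiceless  voiced  
bilabial          p         b       
palatal           c         ɟ       
velar             k         —       
uvular            q         ɢ       
Every place of articulation has a voiced member except velar, where /ɡ/ would be expected.

velar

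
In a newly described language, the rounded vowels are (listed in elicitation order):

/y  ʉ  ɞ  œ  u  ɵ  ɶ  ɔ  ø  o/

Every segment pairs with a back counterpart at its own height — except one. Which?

High: /y/ ~ /ʉ/ ~ /u/
High-mid: /ø/ ~ /ɵ/ ~ /o/
Low-mid: /œ/ ~ /ɞ/ ~ /ɔ/
Low: only /ɶ/ (front); no back partner.
So /ɶ/ is the unpaired segment.

/ɶ/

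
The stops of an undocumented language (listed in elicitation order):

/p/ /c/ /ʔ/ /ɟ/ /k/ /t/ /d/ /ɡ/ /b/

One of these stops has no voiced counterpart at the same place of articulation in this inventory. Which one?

/ʔ/

Bilabial: /p/ ~ /b/
Alveolar: /t/ ~ /d/
Palatal: /c/ ~ /ɟ/
Velar: /k/ ~ /ɡ/
Glottal: only /ʔ/ (voiceless); no voiced partner.
So /ʔ/ is the unpaired segment.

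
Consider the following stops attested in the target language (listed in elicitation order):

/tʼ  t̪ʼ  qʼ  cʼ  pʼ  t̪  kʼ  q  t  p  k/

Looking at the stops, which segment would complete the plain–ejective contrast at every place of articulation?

/c/

Plain: /p/ (bilabial), /t̪/ (dental), /t/ (alveolar), /k/ (velar), /q/ (uvular).
Ejective: /pʼ/ (bilabial), /t̪ʼ/ (dental), /tʼ/ (alveolar), /cʼ/ (palatal), /kʼ/ (velar), /qʼ/ (uvular).
The palatal row has no plain member, so the gap is the plain palatal stop /c/.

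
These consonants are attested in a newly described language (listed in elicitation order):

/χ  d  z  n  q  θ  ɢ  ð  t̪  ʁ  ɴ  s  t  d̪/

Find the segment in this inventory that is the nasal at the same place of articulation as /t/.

/t/ is a voiceless alveolar stop.
The nasal at the same place is an alveolar nasal — in this inventory, /n/.

/n/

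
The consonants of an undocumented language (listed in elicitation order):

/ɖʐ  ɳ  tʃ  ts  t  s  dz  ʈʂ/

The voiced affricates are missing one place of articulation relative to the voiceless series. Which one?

alveolar: voiceless /ts/, voiced /dz/.
postalveolar: voiceless /tʃ/, voiced —.
retroflex: voiceless /ʈʂ/, voiced /ɖʐ/.
Every place of articulation has a voiced member except postalveolar, where /dʒ/ would be expected.

postalveolar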